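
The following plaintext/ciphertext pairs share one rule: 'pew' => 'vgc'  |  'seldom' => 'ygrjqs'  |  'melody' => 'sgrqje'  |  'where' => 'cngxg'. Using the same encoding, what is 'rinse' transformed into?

xktyg

The rule splits by letter class: vowels +2, consonants +6.
On rinse: r(cons)+6=x, i(vowel)+2=k, n(cons)+6=t, s(cons)+6=y, e(vowel)+2=g.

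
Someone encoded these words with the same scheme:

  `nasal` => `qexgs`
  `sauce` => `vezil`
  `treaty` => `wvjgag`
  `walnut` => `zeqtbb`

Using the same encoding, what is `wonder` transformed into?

zssjlz

In nasal: n→q is +3, a→e is +4, s→x is +5, a→g is +6 — the shift increases by 1 each position. The shift increases by 1 at each position, starting from +3: 3, 4, 5, ….
For wonder: w+3=z, o+4=s, n+5=s, d+6=j, e+7=l, r+8=z.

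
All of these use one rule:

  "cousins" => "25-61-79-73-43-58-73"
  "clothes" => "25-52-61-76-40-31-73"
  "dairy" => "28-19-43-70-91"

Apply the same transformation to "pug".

64-79-37

Each letter becomes 3×(its alphabet position, a=1..z=26) + 16.
Applying it to pug: p=16→64, u=21→79, g=7→37.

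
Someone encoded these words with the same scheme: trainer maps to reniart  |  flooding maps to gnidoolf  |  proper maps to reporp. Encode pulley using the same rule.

The output letters match the input read backwards: trainer reversed is reniart. The word is simply reversed.
For pulley: reverse → yellup.

yellup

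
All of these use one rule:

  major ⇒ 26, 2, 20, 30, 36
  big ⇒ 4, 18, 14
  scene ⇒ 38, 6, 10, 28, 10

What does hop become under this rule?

16, 30, 32

The formula is n = 2×(alphabet index, a=1).
For hop: h=8→16, o=15→30, p=16→32.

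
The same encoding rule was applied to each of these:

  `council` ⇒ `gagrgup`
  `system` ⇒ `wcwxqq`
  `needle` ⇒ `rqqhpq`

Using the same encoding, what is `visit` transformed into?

zuwux

The shift depends on letter class: consonant c→g is +4, but vowel o→a is +12. The rule splits by letter class: vowels +12, consonants +4.
On visit: v(cons)+4=z, i(vowel)+12=u, s(cons)+4=w, i(vowel)+12=u, t(cons)+4=x.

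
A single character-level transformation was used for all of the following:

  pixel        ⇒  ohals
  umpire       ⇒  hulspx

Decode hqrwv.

stone

Two steps: reverse the string, then apply a Caesar shift of +3.
Reversing it on hqrwv: shift back: h−3=e, q−3=n, r−3=o, w−3=t, v−3=s → enots; then reverse → stone.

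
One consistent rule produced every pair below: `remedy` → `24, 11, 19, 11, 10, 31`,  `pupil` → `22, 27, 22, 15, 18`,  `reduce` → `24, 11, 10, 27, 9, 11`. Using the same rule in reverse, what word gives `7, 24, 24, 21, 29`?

arrow

r is letter #18 and maps to 24: an offset of 6. Each letter is replaced by its alphabet position (a=1..z=26) + 6.
Reversing it on 7, 24, 24, 21, 29: 7→(7−6)÷1=1=a, 24→(24−6)÷1=18=r, 24→(24−6)÷1=18=r, 21→(21−6)÷1=15=o, 29→(29−6)÷1=23=w.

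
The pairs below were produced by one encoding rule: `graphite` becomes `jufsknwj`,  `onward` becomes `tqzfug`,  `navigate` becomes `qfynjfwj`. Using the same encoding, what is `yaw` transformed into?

bfz

The shift depends on letter class: consonant g→j is +3, but vowel a→f is +5. Vowels shift forward by 5 and consonants shift forward by 3.
Applying it to yaw: y(cons)+3=b, a(vowel)+5=f, w(cons)+3=z.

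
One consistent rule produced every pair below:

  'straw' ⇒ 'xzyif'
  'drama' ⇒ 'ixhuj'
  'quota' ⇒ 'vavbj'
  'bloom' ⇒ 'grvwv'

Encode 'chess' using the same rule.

hnlab

In straw: s→x is +5, t→z is +6, r→y is +7, a→i is +8 — the shift increases by 1 each position. Letter i (0-indexed) is shifted by i+5, so successive shifts are 5, 6, 7, ….
On chess: c+5=h, h+6=n, e+7=l, s+8=a, s+9=b.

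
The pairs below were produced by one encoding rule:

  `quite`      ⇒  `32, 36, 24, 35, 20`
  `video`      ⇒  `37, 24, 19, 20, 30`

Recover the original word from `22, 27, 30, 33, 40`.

q is letter #17 and maps to 32: an offset of 15. Letters become their 1-based position plus 15 (so a→16, b→17, …).
Reversing it on 22, 27, 30, 33, 40: 22→(22−15)÷1=7=g, 27→(27−15)÷1=12=l, 30→(30−15)÷1=15=o, 33→(33−15)÷1=18=r, 40→(40−15)÷1=25=y.

glory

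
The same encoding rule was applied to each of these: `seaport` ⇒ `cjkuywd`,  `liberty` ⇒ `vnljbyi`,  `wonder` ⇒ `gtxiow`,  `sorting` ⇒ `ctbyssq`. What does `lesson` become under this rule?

Shifts by position in seaport: pos 0: s→c (+10), pos 1: e→j (+5), pos 2: a→k (+10), pos 3: p→u (+5) — repeating every 2. It's a Vigenère-style cipher with numeric key [10,5]: position i shifts by key[i mod 2].
On lesson: l+10=v, e+5=j, s+10=c, s+5=x, o+10=y, n+5=s.

vjcxys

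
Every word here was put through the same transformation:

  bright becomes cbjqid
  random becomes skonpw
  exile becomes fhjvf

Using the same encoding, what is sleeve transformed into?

tvfowo

Shifts by position in bright: pos 0: b→c (+1), pos 1: r→b (+10), pos 2: i→j (+1), pos 3: g→q (+10) — repeating every 2. A repeating key of period 2 is used — shifts +1, +10 over and over.
For sleeve: s+1=t, l+10=v, e+1=f, e+10=o, v+1=w, e+10=o.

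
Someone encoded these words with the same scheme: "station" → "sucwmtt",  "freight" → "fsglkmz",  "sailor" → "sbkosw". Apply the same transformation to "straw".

In station: s→s is +0, t→u is +1, a→c is +2, t→w is +3 — the shift increases by 1 each position. Each letter shifts forward by its position index (0, 1, 2, …) — the shift grows by one for each successive letter.
Applying it to straw: s+0=s, t+1=u, r+2=t, a+3=d, w+4=a.

sutda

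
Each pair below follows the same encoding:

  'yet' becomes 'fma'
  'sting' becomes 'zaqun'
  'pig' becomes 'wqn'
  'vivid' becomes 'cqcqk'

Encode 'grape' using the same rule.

The shift depends on letter class: consonant y→f is +7, but vowel e→m is +8. Two shifts are in play — +8 for a/e/i/o/u, +7 for every other letter.
Applying it to grape: g(cons)+7=n, r(cons)+7=y, a(vowel)+8=i, p(cons)+7=w, e(vowel)+8=m.

nyiwm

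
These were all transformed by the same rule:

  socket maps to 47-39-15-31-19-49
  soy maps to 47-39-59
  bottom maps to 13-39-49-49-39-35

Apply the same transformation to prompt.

The formula is n = 2×(alphabet index, a=1) + 9.
On prompt: p=16→41, r=18→45, o=15→39, m=13→35, p=16→41, t=20→49.

41-45-39-35-41-49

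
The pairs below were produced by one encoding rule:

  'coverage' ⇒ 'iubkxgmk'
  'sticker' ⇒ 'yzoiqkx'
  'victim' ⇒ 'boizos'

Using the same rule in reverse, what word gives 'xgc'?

Compare letters: c→i is +6, o→u is +6, v→b is +6 — a constant shift. Every letter moves 6 places later in the alphabet, wrapping around z→a.
Reversing it on xgc: x−6=r, g−6=a, c−6=w.

raw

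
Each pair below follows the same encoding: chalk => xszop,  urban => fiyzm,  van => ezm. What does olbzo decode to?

loyal

Each pair mirrors across the alphabet (c↔x, h↔s, a↔z): positions sum to 25. Each letter is replaced by its mirror in the alphabet: a↔z, b↔y, c↔x, and so on (the Atbash cipher).
Reversing it on olbzo: o↔l, l↔o, b↔y, z↔a, o↔l.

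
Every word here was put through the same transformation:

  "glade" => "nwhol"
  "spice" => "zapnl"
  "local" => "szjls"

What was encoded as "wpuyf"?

penny

It's a Vigenère-style cipher with numeric key [7,11]: position i shifts by key[i mod 2].
Decoding wpuyf: w−7=p, p−11=e, u−7=n, y−11=n, f−7=y.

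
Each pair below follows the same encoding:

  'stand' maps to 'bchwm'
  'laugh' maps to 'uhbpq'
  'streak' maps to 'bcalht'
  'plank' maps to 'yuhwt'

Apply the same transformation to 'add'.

The shift depends on letter class: consonant s→b is +9, but vowel a→h is +7. The rule splits by letter class: vowels +7, consonants +9.
Applying it to add: a(vowel)+7=h, d(cons)+9=m, d(cons)+9=m.

hmm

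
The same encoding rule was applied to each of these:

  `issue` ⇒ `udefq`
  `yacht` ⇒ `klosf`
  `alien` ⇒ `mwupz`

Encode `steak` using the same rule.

eeqlw

It's a Vigenère-style cipher with numeric key [12,11]: position i shifts by key[i mod 2].
On steak: s+12=e, t+11=e, e+12=q, a+11=l, k+12=w.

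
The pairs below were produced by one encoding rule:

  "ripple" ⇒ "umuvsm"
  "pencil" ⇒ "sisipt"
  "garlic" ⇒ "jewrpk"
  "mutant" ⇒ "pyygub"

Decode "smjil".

piece

Letter i (0-indexed) is shifted by i+3, so successive shifts are 3, 4, 5, ….
Decoding smjil: s−3=p, m−4=i, j−5=e, i−6=c, l−7=e.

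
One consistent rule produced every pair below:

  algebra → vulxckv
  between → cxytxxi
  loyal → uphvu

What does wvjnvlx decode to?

package

a(0)→v(21) and l(11)→u(20) fit y≡7x+21 (mod 26); the inverse of 7 mod 26 is 15. Each letter's alphabet position (a=0..z=25) is mapped through 7·x+21 mod 26 — an affine cipher.
Undoing it on wvjnvlx: w(22)→15·(22−21)≡15=p; v(21)→15·(21−21)≡0=a; j(9)→15·(9−21)≡2=c; n(13)→15·(13−21)≡10=k; v(21)→15·(21−21)≡0=a; l(11)→15·(11−21)≡6=g; x(23)→15·(23−21)≡4=e (all mod 26).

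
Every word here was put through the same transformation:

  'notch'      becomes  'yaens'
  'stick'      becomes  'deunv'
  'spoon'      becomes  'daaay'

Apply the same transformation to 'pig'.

aur

The shift depends on letter class: consonant n→y is +11, but vowel o→a is +12. Vowels shift forward by 12 and consonants shift forward by 11.
On pig: p(cons)+11=a, i(vowel)+12=u, g(cons)+11=r.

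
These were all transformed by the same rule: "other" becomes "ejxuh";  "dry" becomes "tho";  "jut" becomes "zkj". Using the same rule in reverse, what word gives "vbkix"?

Compare letters: o→e is +16, t→j is +16, h→x is +16 — a constant shift. Each letter is shifted forward by 16 in the alphabet (a Caesar shift of +16).
Undoing it on vbkix: v−16=f, b−16=l, k−16=u, i−16=s, x−16=h.

flush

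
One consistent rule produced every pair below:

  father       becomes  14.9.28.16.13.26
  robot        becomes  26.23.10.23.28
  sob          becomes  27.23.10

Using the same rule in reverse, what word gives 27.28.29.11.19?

stuck

f is letter #6 and maps to 14: an offset of 8. The number is (letter's place in the alphabet, a=1) + 8.
Decoding 27.28.29.11.19: 27→(27−8)÷1=19=s, 28→(28−8)÷1=20=t, 29→(29−8)÷1=21=u, 11→(11−8)÷1=3=c, 19→(19−8)÷1=11=k.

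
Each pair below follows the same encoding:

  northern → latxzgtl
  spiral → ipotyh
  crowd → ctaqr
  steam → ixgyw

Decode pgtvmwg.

n(13)→l(11) and o(14)→a(0) fit y≡15x+24 (mod 26); the inverse of 15 mod 26 is 7. This is an affine cipher: with a=0,…,z=25, each position x becomes (15x+24) mod 26.
Undoing it on pgtvmwg: p(15)→7·(15−24)≡15=p; g(6)→7·(6−24)≡4=e; t(19)→7·(19−24)≡17=r; v(21)→7·(21−24)≡5=f; m(12)→7·(12−24)≡20=u; w(22)→7·(22−24)≡12=m; g(6)→7·(6−24)≡4=e (all mod 26).

perfume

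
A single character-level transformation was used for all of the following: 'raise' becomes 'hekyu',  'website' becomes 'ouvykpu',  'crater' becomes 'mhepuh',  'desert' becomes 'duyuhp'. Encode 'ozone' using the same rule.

iniru

Treating letters as 0–25, the rule is x ↦ 17x + 4 (mod 26).
On ozone: o(14)→17·14+4≡8=i; z(25)→17·25+4≡13=n; o(14)→17·14+4≡8=i; n(13)→17·13+4≡17=r; e(4)→17·4+4≡20=u (all mod 26).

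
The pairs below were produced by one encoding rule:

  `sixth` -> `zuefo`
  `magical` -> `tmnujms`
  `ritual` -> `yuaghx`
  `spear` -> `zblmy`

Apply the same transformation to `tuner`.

aguqy

Shifts by position in sixth: pos 0: s→z (+7), pos 1: i→u (+12), pos 2: x→e (+7), pos 3: t→f (+12) — repeating every 2. It's a Vigenère-style cipher with numeric key [7,12]: position i shifts by key[i mod 2].
For tuner: t+7=a, u+12=g, n+7=u, e+12=q, r+7=y.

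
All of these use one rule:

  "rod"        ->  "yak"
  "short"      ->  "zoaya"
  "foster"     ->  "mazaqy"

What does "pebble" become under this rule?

wqiisq

The shift depends on letter class: consonant r→y is +7, but vowel o→a is +12. The rule splits by letter class: vowels +12, consonants +7.
On pebble: p(cons)+7=w, e(vowel)+12=q, b(cons)+7=i, b(cons)+7=i, l(cons)+7=s, e(vowel)+12=q.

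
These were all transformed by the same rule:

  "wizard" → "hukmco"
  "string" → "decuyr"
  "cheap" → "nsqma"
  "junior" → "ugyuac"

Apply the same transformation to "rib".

Vowels shift forward by 12 and consonants shift forward by 11.
For rib: r(cons)+11=c, i(vowel)+12=u, b(cons)+11=m.

cum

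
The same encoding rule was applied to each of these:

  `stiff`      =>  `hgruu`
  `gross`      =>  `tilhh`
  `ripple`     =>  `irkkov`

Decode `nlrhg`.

moist

Each pair mirrors across the alphabet (s↔h, t↔g, i↔r): positions sum to 25. Each letter is replaced by its mirror in the alphabet: a↔z, b↔y, c↔x, and so on (the Atbash cipher).
Decoding nlrhg: n↔m, l↔o, r↔i, h↔s, g↔t.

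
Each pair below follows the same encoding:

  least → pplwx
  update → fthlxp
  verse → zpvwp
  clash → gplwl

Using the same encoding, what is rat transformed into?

vlx

The shift depends on letter class: consonant l→p is +4, but vowel e→p is +11. Vowels shift forward by 11 and consonants shift forward by 4.
Applying it to rat: r(cons)+4=v, a(vowel)+11=l, t(cons)+4=x.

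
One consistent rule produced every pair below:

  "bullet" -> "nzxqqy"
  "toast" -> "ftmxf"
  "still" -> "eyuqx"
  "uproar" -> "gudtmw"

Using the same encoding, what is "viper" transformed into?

Shifts by position in bullet: pos 0: b→n (+12), pos 1: u→z (+5), pos 2: l→x (+12), pos 3: l→q (+5) — repeating every 2. The shifts repeat in a cycle of length 2: positions 0,1,… shift by +12, +5, then the pattern repeats.
For viper: v+12=h, i+5=n, p+12=b, e+5=j, r+12=d.

hnbjd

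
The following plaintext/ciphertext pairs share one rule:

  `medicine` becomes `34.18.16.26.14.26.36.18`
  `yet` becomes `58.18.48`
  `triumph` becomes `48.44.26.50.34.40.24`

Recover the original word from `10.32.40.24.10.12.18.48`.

alphabet

m(#13)→34 and e(#5)→18: differences scale by 2, so n = 2·pos + 8. Each letter becomes 2×(its alphabet position, a=1..z=26) + 8.
Undoing it on 10.32.40.24.10.12.18.48: 10→(10−8)÷2=1=a, 32→(32−8)÷2=12=l, 40→(40−8)÷2=16=p, 24→(24−8)÷2=8=h, 10→(10−8)÷2=1=a, 12→(12−8)÷2=2=b, 18→(18−8)÷2=5=e, 48→(48−8)÷2=20=t.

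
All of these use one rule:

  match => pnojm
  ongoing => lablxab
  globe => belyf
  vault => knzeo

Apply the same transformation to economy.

fjlalpr

m(12)→p(15) and a(0)→n(13) fit y≡11x+13 (mod 26); the inverse of 11 mod 26 is 19. Each letter's alphabet position (a=0..z=25) is mapped through 11·x+13 mod 26 — an affine cipher.
On economy: e(4)→11·4+13≡5=f; c(2)→11·2+13≡9=j; o(14)→11·14+13≡11=l; n(13)→11·13+13≡0=a; o(14)→11·14+13≡11=l; m(12)→11·12+13≡15=p; y(24)→11·24+13≡17=r (all mod 26).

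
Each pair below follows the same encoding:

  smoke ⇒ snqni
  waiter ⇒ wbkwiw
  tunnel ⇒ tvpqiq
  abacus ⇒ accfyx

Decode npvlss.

In smoke: s→s is +0, m→n is +1, o→q is +2, k→n is +3 — the shift increases by 1 each position. The shift increases by 1 at each position, starting from +0: 0, 1, 2, ….
Reversing it on npvlss: n−0=n, p−1=o, v−2=t, l−3=i, s−4=o, s−5=n.

notion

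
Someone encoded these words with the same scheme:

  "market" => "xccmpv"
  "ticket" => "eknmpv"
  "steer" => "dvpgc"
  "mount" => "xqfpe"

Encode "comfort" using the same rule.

nqxhzte

It's a Vigenère-style cipher with numeric key [11,2]: position i shifts by key[i mod 2].
For comfort: c+11=n, o+2=q, m+11=x, f+2=h, o+11=z, r+2=t, t+11=e.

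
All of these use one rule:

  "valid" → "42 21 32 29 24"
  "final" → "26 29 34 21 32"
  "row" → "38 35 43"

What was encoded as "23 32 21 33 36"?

clamp

v is letter #22 and maps to 42: an offset of 20. Each letter is replaced by its alphabet position (a=1..z=26) + 20.
Reversing it on 23 32 21 33 36: 23→(23−20)÷1=3=c, 32→(32−20)÷1=12=l, 21→(21−20)÷1=1=a, 33→(33−20)÷1=13=m, 36→(36−20)÷1=16=p.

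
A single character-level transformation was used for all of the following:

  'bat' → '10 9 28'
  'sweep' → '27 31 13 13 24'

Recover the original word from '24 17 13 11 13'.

Letters become their 1-based position plus 8 (so a→9, b→10, …).
Reversing it on 24 17 13 11 13: 24→(24−8)÷1=16=p, 17→(17−8)÷1=9=i, 13→(13−8)÷1=5=e, 11→(11−8)÷1=3=c, 13→(13−8)÷1=5=e.

piece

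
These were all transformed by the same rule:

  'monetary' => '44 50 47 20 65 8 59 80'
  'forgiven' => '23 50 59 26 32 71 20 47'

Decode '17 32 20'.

die

The formula is n = 3×(alphabet index, a=1) + 5.
Undoing it on 17 32 20: 17→(17−5)÷3=4=d, 32→(32−5)÷3=9=i, 20→(20−5)÷3=5=e.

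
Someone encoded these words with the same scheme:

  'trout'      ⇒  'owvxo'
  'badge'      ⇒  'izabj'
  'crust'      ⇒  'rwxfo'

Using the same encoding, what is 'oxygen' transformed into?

Treating letters as 0–25, the rule is x ↦ 9x + 25 (mod 26).
Applying it to oxygen: o(14)→9·14+25≡21=v; x(23)→9·23+25≡24=y; y(24)→9·24+25≡7=h; g(6)→9·6+25≡1=b; e(4)→9·4+25≡9=j; n(13)→9·13+25≡12=m (all mod 26).

vyhbjm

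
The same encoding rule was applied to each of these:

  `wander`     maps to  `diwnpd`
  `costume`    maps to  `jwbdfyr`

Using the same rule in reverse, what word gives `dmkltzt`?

webbing

In wander: w→d is +7, a→i is +8, n→w is +9, d→n is +10 — the shift increases by 1 each position. Each letter shifts forward by (position + 7), i.e. 7, 8, 9, … — the shift grows by one for each successive letter.
Reversing it on dmkltzt: d−7=w, m−8=e, k−9=b, l−10=b, t−11=i, z−12=n, t−13=g.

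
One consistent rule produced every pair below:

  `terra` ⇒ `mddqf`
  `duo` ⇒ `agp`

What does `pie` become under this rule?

Read the word backwards and shift each letter +12.
For pie: reverse → eip; then shift: e+12=q, i+12=u, p+12=b.

qub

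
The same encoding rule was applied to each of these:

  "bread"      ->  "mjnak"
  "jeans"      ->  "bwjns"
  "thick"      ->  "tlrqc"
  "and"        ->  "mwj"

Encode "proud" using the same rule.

mdxay

The output letters match the input read backwards, each shifted +9: bread reversed is daerb. The word is reversed, then every letter is shifted forward by 9.
On proud: reverse → duorp; then shift: d+9=m, u+9=d, o+9=x, r+9=a, p+9=y.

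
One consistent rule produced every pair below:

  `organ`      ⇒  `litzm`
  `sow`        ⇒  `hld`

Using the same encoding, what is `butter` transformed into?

Each pair mirrors across the alphabet (o↔l, r↔i, g↔t): positions sum to 25. Letters are reflected about the middle of the alphabet (position → 25−position): Atbash.
For butter: b↔y, u↔f, t↔g, t↔g, e↔v, r↔i.

yfggvi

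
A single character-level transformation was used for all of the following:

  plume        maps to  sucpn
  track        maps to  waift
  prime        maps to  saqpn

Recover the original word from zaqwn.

write

A repeating key of period 3 is used — shifts +3, +9, +8 over and over.
Undoing it on zaqwn: z−3=w, a−9=r, q−8=i, w−3=t, n−9=e.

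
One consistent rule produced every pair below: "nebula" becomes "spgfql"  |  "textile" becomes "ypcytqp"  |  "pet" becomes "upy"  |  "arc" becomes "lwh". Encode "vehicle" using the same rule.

apmthqp

The shift depends on letter class: consonant n→s is +5, but vowel e→p is +11. The rule splits by letter class: vowels +11, consonants +5.
Applying it to vehicle: v(cons)+5=a, e(vowel)+11=p, h(cons)+5=m, i(vowel)+11=t, c(cons)+5=h, l(cons)+5=q, e(vowel)+11=p.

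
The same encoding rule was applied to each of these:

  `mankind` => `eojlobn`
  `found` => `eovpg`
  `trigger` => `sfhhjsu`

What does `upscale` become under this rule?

The word is reversed, then every letter is shifted forward by 1.
For upscale: reverse → elacspu; then shift: e+1=f, l+1=m, a+1=b, c+1=d, s+1=t, p+1=q, u+1=v.

fmbdtqv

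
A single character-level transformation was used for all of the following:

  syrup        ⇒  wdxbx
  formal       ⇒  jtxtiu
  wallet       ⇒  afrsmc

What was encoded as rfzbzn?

nature

In syrup: s→w is +4, y→d is +5, r→x is +6, u→b is +7 — the shift increases by 1 each position. The shift increases by 1 at each position, starting from +4: 4, 5, 6, ….
Decoding rfzbzn: r−4=n, f−5=a, z−6=t, b−7=u, z−8=r, n−9=e.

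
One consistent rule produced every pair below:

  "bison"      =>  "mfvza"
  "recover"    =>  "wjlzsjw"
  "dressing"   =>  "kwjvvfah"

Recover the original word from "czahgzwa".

b(1)→m(12) and i(8)→f(5) fit y≡25x+13 (mod 26); the inverse of 25 mod 26 is 25. This is an affine cipher: with a=0,…,z=25, each position x becomes (25x+13) mod 26.
Decoding czahgzwa: c(2)→25·(2−13)≡11=l; z(25)→25·(25−13)≡14=o; a(0)→25·(0−13)≡13=n; h(7)→25·(7−13)≡6=g; g(6)→25·(6−13)≡7=h; z(25)→25·(25−13)≡14=o; w(22)→25·(22−13)≡17=r; a(0)→25·(0−13)≡13=n (all mod 26).

longhorn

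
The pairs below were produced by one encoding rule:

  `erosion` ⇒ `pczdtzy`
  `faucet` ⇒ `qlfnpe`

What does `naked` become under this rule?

Compare letters: e→p is +11, r→c is +11, o→z is +11 — a constant shift. Every letter moves 11 places later in the alphabet, wrapping around z→a.
For naked: n+11=y, a+11=l, k+11=v, e+11=p, d+11=o.

ylvpo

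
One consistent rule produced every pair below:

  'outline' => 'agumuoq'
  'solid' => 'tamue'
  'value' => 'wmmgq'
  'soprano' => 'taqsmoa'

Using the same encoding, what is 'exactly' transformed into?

qymdumz

The rule splits by letter class: vowels +12, consonants +1.
For exactly: e(vowel)+12=q, x(cons)+1=y, a(vowel)+12=m, c(cons)+1=d, t(cons)+1=u, l(cons)+1=m, y(cons)+1=z.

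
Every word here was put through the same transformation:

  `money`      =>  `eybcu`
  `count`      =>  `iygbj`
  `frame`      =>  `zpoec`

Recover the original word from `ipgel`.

m(12)→e(4) and o(14)→y(24) fit y≡23x+14 (mod 26); the inverse of 23 mod 26 is 17. Each letter's alphabet position (a=0..z=25) is mapped through 23·x+14 mod 26 — an affine cipher.
Decoding ipgel: i(8)→17·(8−14)≡2=c; p(15)→17·(15−14)≡17=r; g(6)→17·(6−14)≡20=u; e(4)→17·(4−14)≡12=m; l(11)→17·(11−14)≡1=b (all mod 26).

crumb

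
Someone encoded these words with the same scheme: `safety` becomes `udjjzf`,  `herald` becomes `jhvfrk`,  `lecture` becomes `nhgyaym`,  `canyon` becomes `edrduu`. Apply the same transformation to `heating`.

jheyouo

In safety: s→u is +2, a→d is +3, f→j is +4, e→j is +5 — the shift increases by 1 each position. Each letter shifts forward by (position + 2), i.e. 2, 3, 4, … — the shift grows by one for each successive letter.
On heating: h+2=j, e+3=h, a+4=e, t+5=y, i+6=o, n+7=u, g+8=o.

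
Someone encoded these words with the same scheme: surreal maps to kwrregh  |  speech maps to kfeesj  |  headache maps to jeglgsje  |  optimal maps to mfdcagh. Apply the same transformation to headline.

jeglhcte

s(18)→k(10) and u(20)→w(22) fit y≡19x+6 (mod 26); the inverse of 19 mod 26 is 11. Each letter's alphabet position (a=0..z=25) is mapped through 19·x+6 mod 26 — an affine cipher.
For headline: h(7)→19·7+6≡9=j; e(4)→19·4+6≡4=e; a(0)→19·0+6≡6=g; d(3)→19·3+6≡11=l; l(11)→19·11+6≡7=h; i(8)→19·8+6≡2=c; n(13)→19·13+6≡19=t; e(4)→19·4+6≡4=e (all mod 26).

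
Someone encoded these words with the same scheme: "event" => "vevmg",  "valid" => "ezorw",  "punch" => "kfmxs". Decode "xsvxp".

Each pair mirrors across the alphabet (e↔v, v↔e, e↔v): positions sum to 25. This is the alphabet-reversal cipher (Atbash): a becomes z, b becomes y, etc.
Decoding xsvxp: x↔c, s↔h, v↔e, x↔c, p↔k.

check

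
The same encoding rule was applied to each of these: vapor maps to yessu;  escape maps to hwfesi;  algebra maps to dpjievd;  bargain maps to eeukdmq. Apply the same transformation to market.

peuohx

Shifts by position in vapor: pos 0: v→y (+3), pos 1: a→e (+4), pos 2: p→s (+3), pos 3: o→s (+4) — repeating every 2. It's a Vigenère-style cipher with numeric key [3,4]: position i shifts by key[i mod 2].
Applying it to market: m+3=p, a+4=e, r+3=u, k+4=o, e+3=h, t+4=x.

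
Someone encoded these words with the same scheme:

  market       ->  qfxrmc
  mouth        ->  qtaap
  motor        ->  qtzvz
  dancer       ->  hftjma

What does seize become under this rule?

In market: m→q is +4, a→f is +5, r→x is +6, k→r is +7 — the shift increases by 1 each position. Letter i (0-indexed) is shifted by i+4, so successive shifts are 4, 5, 6, ….
On seize: s+4=w, e+5=j, i+6=o, z+7=g, e+8=m.

wjogm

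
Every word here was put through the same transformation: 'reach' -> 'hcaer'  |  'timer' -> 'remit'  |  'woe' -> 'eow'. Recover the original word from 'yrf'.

The output letters match the input read backwards: reach reversed is hcaer. It's just the letters in reverse order.
Decoding yrf: then reverse → fry.

fry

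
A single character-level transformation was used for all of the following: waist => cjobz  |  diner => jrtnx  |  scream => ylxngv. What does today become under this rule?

Shifts by position in waist: pos 0: w→c (+6), pos 1: a→j (+9), pos 2: i→o (+6), pos 3: s→b (+9) — repeating every 2. The shifts repeat in a cycle of length 2: positions 0,1,… shift by +6, +9, then the pattern repeats.
For today: t+6=z, o+9=x, d+6=j, a+9=j, y+6=e.

zxjje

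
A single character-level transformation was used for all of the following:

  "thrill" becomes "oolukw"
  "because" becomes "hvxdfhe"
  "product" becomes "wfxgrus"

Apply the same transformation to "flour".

uxroi

The word is reversed, then every letter is shifted forward by 3.
On flour: reverse → ruolf; then shift: r+3=u, u+3=x, o+3=r, l+3=o, f+3=i.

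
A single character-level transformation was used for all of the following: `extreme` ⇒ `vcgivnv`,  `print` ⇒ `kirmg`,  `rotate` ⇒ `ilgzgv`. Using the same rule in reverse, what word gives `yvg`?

Each pair mirrors across the alphabet (e↔v, x↔c, t↔g): positions sum to 25. This is the alphabet-reversal cipher (Atbash): a becomes z, b becomes y, etc.
Reversing it on yvg: y↔b, v↔e, g↔t.

bet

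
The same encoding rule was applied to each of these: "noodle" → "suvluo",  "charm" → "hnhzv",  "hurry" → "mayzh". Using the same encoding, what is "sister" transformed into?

xozbnb

In noodle: n→s is +5, o→u is +6, o→v is +7, d→l is +8 — the shift increases by 1 each position. The shift increases by 1 at each position, starting from +5: 5, 6, 7, ….
Applying it to sister: s+5=x, i+6=o, s+7=z, t+8=b, e+9=n, r+10=b.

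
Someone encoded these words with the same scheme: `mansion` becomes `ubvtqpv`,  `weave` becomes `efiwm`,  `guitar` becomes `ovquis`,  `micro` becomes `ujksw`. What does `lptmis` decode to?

Shifts by position in mansion: pos 0: m→u (+8), pos 1: a→b (+1), pos 2: n→v (+8), pos 3: s→t (+1) — repeating every 2. It's a Vigenère-style cipher with numeric key [8,1]: position i shifts by key[i mod 2].
Decoding lptmis: l−8=d, p−1=o, t−8=l, m−1=l, i−8=a, s−1=r.

dollar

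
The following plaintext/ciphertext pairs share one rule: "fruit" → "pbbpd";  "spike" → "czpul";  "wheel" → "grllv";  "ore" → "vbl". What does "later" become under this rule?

The rule splits by letter class: vowels +7, consonants +10.
On later: l(cons)+10=v, a(vowel)+7=h, t(cons)+10=d, e(vowel)+7=l, r(cons)+10=b.

vhdlb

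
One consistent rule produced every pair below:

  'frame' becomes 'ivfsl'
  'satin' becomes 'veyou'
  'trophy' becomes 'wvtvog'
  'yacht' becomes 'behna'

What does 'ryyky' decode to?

outer

Letter i (0-indexed) is shifted by i+3, so successive shifts are 3, 4, 5, ….
Decoding ryyky: r−3=o, y−4=u, y−5=t, k−6=e, y−7=r.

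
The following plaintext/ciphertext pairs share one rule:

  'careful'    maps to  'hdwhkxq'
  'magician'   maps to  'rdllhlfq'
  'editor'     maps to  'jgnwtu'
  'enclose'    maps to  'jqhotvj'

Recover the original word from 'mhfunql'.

Shifts by position in careful: pos 0: c→h (+5), pos 1: a→d (+3), pos 2: r→w (+5), pos 3: e→h (+3) — repeating every 2. The shifts repeat in a cycle of length 2: positions 0,1,… shift by +5, +3, then the pattern repeats.
Reversing it on mhfunql: m−5=h, h−3=e, f−5=a, u−3=r, n−5=i, q−3=n, l−5=g.

hearing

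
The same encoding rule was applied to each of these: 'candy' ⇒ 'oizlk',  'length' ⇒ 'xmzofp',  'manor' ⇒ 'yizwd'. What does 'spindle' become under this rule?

It's a Vigenère-style cipher with numeric key [12,8]: position i shifts by key[i mod 2].
On spindle: s+12=e, p+8=x, i+12=u, n+8=v, d+12=p, l+8=t, e+12=q.

exuvptq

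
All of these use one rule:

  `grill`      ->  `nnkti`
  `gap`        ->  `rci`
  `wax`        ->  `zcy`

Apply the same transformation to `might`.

The word is reversed, then every letter is shifted forward by 2.
On might: reverse → thgim; then shift: t+2=v, h+2=j, g+2=i, i+2=k, m+2=o.

vjiko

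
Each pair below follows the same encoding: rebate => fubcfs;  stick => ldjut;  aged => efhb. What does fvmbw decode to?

The output letters match the input read backwards, each shifted +1: rebate reversed is etaber. The word is reversed, then every letter is shifted forward by 1.
Decoding fvmbw: shift back: f−1=e, v−1=u, m−1=l, b−1=a, w−1=v → eulav; then reverse → value.

value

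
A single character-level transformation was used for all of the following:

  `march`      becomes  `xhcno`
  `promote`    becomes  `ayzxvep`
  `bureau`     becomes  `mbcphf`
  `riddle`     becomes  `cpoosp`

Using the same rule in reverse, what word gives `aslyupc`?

Shifts by position in march: pos 0: m→x (+11), pos 1: a→h (+7), pos 2: r→c (+11), pos 3: c→n (+11), pos 4: h→o (+7) — repeating every 3. A repeating key of period 3 is used — shifts +11, +7, +11 over and over.
Undoing it on aslyupc: a−11=p, s−7=l, l−11=a, y−11=n, u−7=n, p−11=e, c−11=r.

planner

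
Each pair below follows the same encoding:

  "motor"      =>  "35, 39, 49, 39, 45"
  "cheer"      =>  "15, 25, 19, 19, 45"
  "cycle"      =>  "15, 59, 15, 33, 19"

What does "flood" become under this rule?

m(#13)→35 and o(#15)→39: differences scale by 2, so n = 2·pos + 9. With a=1..z=26, the number is 2·pos + 9.
On flood: f=6→21, l=12→33, o=15→39, o=15→39, d=4→17.

21, 33, 39, 39, 17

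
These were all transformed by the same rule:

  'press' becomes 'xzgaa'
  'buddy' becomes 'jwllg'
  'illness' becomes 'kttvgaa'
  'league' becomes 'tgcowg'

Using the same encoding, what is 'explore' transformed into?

gfxtqzg

The rule splits by letter class: vowels +2, consonants +8.
On explore: e(vowel)+2=g, x(cons)+8=f, p(cons)+8=x, l(cons)+8=t, o(vowel)+2=q, r(cons)+8=z, e(vowel)+2=g.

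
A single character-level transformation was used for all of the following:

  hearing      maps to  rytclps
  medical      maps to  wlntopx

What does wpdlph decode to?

The output letters match the input read backwards, each shifted +11: hearing reversed is gniraeh. Read the word backwards and shift each letter +11.
Decoding wpdlph: shift back: w−11=l, p−11=e, d−11=s, l−11=a, p−11=e, h−11=w → lesaew; then reverse → weasel.

weasel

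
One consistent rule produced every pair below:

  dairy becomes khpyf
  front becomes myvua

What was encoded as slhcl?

leave

Compare letters: d→k is +7, a→h is +7, i→p is +7 — a constant shift. This is a Caesar cipher with shift 7.
Reversing it on slhcl: s−7=l, l−7=e, h−7=a, c−7=v, l−7=e.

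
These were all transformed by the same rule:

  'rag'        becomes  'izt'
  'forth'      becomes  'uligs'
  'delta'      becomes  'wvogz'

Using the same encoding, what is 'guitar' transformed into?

This is the alphabet-reversal cipher (Atbash): a becomes z, b becomes y, etc.
For guitar: g↔t, u↔f, i↔r, t↔g, a↔z, r↔i.

tfrgzi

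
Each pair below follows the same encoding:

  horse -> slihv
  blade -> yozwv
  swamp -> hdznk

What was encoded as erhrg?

visit

Each pair mirrors across the alphabet (h↔s, o↔l, r↔i): positions sum to 25. This is the alphabet-reversal cipher (Atbash): a becomes z, b becomes y, etc.
Undoing it on erhrg: e↔v, r↔i, h↔s, r↔i, g↔t.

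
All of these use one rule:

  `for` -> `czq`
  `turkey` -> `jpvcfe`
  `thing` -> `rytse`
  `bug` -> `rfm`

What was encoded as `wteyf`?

The output letters match the input read backwards, each shifted +11: for reversed is rof. Two steps: reverse the string, then apply a Caesar shift of +11.
Undoing it on wteyf: shift back: w−11=l, t−11=i, e−11=t, y−11=n, f−11=u → litnu; then reverse → until.

until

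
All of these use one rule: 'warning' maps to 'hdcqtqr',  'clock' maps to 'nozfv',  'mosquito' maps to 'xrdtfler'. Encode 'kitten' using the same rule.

vlewpq

Shifts by position in warning: pos 0: w→h (+11), pos 1: a→d (+3), pos 2: r→c (+11), pos 3: n→q (+3) — repeating every 2. A repeating key of period 2 is used — shifts +11, +3 over and over.
Applying it to kitten: k+11=v, i+3=l, t+11=e, t+3=w, e+11=p, n+3=q.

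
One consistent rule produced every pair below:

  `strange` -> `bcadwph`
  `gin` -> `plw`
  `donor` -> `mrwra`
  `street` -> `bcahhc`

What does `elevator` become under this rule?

huhedcra

The shift depends on letter class: consonant s→b is +9, but vowel a→d is +3. The rule splits by letter class: vowels +3, consonants +9.
On elevator: e(vowel)+3=h, l(cons)+9=u, e(vowel)+3=h, v(cons)+9=e, a(vowel)+3=d, t(cons)+9=c, o(vowel)+3=r, r(cons)+9=a.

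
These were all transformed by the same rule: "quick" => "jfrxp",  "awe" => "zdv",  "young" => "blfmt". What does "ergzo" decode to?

vital

Each pair mirrors across the alphabet (q↔j, u↔f, i↔r): positions sum to 25. This is the alphabet-reversal cipher (Atbash): a becomes z, b becomes y, etc.
Undoing it on ergzo: e↔v, r↔i, g↔t, z↔a, o↔l.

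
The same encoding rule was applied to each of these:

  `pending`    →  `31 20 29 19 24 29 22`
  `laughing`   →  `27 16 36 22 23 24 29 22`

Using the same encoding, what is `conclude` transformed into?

p is letter #16 and maps to 31: an offset of 15. The number is (letter's place in the alphabet, a=1) + 15.
Applying it to conclude: c=3→18, o=15→30, n=14→29, c=3→18, l=12→27, u=21→36, d=4→19, e=5→20.

18 30 29 18 27 36 19 20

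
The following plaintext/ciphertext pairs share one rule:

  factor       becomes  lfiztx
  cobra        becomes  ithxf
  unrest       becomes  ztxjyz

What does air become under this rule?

fnx

The shift depends on letter class: consonant f→l is +6, but vowel a→f is +5. Two shifts are in play — +5 for a/e/i/o/u, +6 for every other letter.
On air: a(vowel)+5=f, i(vowel)+5=n, r(cons)+6=x.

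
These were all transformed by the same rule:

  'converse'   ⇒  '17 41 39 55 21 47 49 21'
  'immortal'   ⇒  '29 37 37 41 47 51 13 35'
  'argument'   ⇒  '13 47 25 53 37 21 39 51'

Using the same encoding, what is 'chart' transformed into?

c(#3)→17 and o(#15)→41: differences scale by 2, so n = 2·pos + 11. Each letter becomes 2×(its alphabet position, a=1..z=26) + 11.
On chart: c=3→17, h=8→27, a=1→13, r=18→47, t=20→51.

17 27 13 47 51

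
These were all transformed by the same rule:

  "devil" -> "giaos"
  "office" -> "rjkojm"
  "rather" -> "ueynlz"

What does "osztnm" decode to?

In devil: d→g is +3, e→i is +4, v→a is +5, i→o is +6 — the shift increases by 1 each position. Letter i (0-indexed) is shifted by i+3, so successive shifts are 3, 4, 5, ….
Reversing it on osztnm: o−3=l, s−4=o, z−5=u, t−6=n, n−7=g, m−8=e.

lounge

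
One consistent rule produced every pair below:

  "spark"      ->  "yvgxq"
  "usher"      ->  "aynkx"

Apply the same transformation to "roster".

Compare letters: s→y is +6, p→v is +6, a→g is +6 — a constant shift. This is a Caesar cipher with shift 6.
For roster: r+6=x, o+6=u, s+6=y, t+6=z, e+6=k, r+6=x.

xuyzkx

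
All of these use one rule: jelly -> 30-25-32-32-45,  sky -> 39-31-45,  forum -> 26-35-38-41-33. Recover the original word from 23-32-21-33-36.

clamp

j is letter #10 and maps to 30: an offset of 20. Each letter is replaced by its alphabet position (a=1..z=26) + 20.
Decoding 23-32-21-33-36: 23→(23−20)÷1=3=c, 32→(32−20)÷1=12=l, 21→(21−20)÷1=1=a, 33→(33−20)÷1=13=m, 36→(36−20)÷1=16=p.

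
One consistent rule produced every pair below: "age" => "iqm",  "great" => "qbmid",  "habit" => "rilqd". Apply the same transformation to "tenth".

The shift depends on letter class: consonant g→q is +10, but vowel a→i is +8. The rule splits by letter class: vowels +8, consonants +10.
On tenth: t(cons)+10=d, e(vowel)+8=m, n(cons)+10=x, t(cons)+10=d, h(cons)+10=r.

dmxdr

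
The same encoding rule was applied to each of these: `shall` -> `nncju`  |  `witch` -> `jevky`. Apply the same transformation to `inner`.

The output letters match the input read backwards, each shifted +2: shall reversed is llahs. The word is reversed, then every letter is shifted forward by 2.
For inner: reverse → renni; then shift: r+2=t, e+2=g, n+2=p, n+2=p, i+2=k.

tgppk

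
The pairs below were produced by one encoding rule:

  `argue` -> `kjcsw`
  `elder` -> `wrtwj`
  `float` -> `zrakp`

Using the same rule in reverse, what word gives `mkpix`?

satin

a(0)→k(10) and r(17)→j(9) fit y≡3x+10 (mod 26); the inverse of 3 mod 26 is 9. Treating letters as 0–25, the rule is x ↦ 3x + 10 (mod 26).
Undoing it on mkpix: m(12)→9·(12−10)≡18=s; k(10)→9·(10−10)≡0=a; p(15)→9·(15−10)≡19=t; i(8)→9·(8−10)≡8=i; x(23)→9·(23−10)≡13=n (all mod 26).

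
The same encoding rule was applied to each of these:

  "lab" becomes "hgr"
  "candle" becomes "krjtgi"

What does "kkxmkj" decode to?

Two steps: reverse the string, then apply a Caesar shift of +6.
Decoding kkxmkj: shift back: k−6=e, k−6=e, x−6=r, m−6=g, k−6=e, j−6=d → eerged; then reverse → degree.

degree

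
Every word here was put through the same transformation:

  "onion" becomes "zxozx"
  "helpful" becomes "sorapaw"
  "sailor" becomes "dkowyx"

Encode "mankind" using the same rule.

Shifts by position in onion: pos 0: o→z (+11), pos 1: n→x (+10), pos 2: i→o (+6), pos 3: o→z (+11), pos 4: n→x (+10) — repeating every 3. It's a Vigenère-style cipher with numeric key [11,10,6]: position i shifts by key[i mod 3].
Applying it to mankind: m+11=x, a+10=k, n+6=t, k+11=v, i+10=s, n+6=t, d+11=o.

xktvsto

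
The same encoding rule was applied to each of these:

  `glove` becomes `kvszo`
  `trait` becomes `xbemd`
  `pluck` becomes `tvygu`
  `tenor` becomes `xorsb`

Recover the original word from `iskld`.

Shifts by position in glove: pos 0: g→k (+4), pos 1: l→v (+10), pos 2: o→s (+4), pos 3: v→z (+4), pos 4: e→o (+10) — repeating every 3. It's a Vigenère-style cipher with numeric key [4,10,4]: position i shifts by key[i mod 3].
Reversing it on iskld: i−4=e, s−10=i, k−4=g, l−4=h, d−10=t.

eight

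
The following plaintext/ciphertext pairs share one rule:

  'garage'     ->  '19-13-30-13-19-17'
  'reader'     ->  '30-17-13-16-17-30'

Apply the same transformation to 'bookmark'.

14-27-27-23-25-13-30-23

Each letter is replaced by its alphabet position (a=1..z=26) + 12.
On bookmark: b=2→14, o=15→27, o=15→27, k=11→23, m=13→25, a=1→13, r=18→30, k=11→23.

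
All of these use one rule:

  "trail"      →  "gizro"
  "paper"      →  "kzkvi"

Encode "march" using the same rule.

nzixs

Each pair mirrors across the alphabet (t↔g, r↔i, a↔z): positions sum to 25. Each letter is replaced by its mirror in the alphabet: a↔z, b↔y, c↔x, and so on (the Atbash cipher).
Applying it to march: m↔n, a↔z, r↔i, c↔x, h↔s.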